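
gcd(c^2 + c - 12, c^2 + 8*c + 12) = 1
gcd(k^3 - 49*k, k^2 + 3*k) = k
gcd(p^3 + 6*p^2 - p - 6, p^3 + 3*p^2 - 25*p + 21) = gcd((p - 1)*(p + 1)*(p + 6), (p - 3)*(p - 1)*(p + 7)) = p - 1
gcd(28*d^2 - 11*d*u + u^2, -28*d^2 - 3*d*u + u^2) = -7*d + u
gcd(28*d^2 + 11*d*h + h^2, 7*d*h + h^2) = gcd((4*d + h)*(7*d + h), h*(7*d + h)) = 7*d + h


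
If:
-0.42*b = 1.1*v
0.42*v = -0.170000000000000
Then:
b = 1.06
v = -0.40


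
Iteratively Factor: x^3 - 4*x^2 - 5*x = (x + 1)*(x^2 - 5*x) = (x - 5)*(x + 1)*(x)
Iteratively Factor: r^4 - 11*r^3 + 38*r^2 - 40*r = (r - 4)*(r^3 - 7*r^2 + 10*r) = (r - 4)*(r - 2)*(r^2 - 5*r) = (r - 5)*(r - 4)*(r - 2)*(r)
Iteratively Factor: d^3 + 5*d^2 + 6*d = (d + 3)*(d^2 + 2*d) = d*(d + 3)*(d + 2)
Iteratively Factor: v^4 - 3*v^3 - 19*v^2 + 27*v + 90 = (v + 3)*(v^3 - 6*v^2 - v + 30) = (v + 2)*(v + 3)*(v^2 - 8*v + 15) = (v - 3)*(v + 2)*(v + 3)*(v - 5)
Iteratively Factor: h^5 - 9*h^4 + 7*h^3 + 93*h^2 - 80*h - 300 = (h - 5)*(h^4 - 4*h^3 - 13*h^2 + 28*h + 60) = (h - 5)*(h - 3)*(h^3 - h^2 - 16*h - 20) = (h - 5)*(h - 3)*(h + 2)*(h^2 - 3*h - 10) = (h - 5)^2*(h - 3)*(h + 2)*(h + 2)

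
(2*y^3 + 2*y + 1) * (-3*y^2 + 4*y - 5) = -6*y^5 + 8*y^4 - 16*y^3 + 5*y^2 - 6*y - 5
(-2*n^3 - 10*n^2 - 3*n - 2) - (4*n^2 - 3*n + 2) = -2*n^3 - 14*n^2 - 4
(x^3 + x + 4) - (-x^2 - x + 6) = x^3 + x^2 + 2*x - 2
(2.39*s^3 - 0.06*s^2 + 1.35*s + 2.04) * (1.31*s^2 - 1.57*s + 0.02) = 3.1309*s^5 - 3.8309*s^4 + 1.9105*s^3 + 0.5517*s^2 - 3.1758*s + 0.0408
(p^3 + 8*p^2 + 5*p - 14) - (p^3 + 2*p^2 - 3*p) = 6*p^2 + 8*p - 14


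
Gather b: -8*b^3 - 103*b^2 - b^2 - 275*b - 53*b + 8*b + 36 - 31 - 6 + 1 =-8*b^3 - 104*b^2 - 320*b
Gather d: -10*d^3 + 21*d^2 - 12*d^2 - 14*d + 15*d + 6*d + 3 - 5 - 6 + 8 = -10*d^3 + 9*d^2 + 7*d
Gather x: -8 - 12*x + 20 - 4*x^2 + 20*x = -4*x^2 + 8*x + 12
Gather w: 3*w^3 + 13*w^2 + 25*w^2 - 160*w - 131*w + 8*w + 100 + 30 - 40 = 3*w^3 + 38*w^2 - 283*w + 90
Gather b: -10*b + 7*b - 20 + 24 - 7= -3*b - 3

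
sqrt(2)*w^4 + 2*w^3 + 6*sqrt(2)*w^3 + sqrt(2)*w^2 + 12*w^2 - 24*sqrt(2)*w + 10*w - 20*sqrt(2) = (w + 5)*(w - sqrt(2))*(w + 2*sqrt(2))*(sqrt(2)*w + sqrt(2))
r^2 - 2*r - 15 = (r - 5)*(r + 3)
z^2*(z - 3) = z^3 - 3*z^2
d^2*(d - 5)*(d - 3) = d^4 - 8*d^3 + 15*d^2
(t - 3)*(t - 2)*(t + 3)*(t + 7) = t^4 + 5*t^3 - 23*t^2 - 45*t + 126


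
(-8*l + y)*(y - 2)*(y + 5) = -8*l*y^2 - 24*l*y + 80*l + y^3 + 3*y^2 - 10*y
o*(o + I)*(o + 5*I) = o^3 + 6*I*o^2 - 5*o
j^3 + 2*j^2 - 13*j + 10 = (j - 2)*(j - 1)*(j + 5)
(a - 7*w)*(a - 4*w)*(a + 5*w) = a^3 - 6*a^2*w - 27*a*w^2 + 140*w^3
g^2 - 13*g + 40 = (g - 8)*(g - 5)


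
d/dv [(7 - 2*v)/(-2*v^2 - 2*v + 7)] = 4*v*(7 - v)/(4*v^4 + 8*v^3 - 24*v^2 - 28*v + 49)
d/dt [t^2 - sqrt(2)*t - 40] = 2*t - sqrt(2)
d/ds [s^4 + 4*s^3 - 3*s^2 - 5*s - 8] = 4*s^3 + 12*s^2 - 6*s - 5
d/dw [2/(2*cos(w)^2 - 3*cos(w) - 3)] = 2*(4*cos(w) - 3)*sin(w)/(3*cos(w) - cos(2*w) + 2)^2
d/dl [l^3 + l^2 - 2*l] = 3*l^2 + 2*l - 2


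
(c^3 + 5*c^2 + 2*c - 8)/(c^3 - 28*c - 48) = (c - 1)/(c - 6)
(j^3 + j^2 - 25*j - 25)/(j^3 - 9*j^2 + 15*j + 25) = (j + 5)/(j - 5)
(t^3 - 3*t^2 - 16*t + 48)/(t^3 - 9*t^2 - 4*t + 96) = (t^2 + t - 12)/(t^2 - 5*t - 24)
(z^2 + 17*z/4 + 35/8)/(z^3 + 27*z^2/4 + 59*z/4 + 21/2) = (z + 5/2)/(z^2 + 5*z + 6)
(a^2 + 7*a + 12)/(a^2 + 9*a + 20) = (a + 3)/(a + 5)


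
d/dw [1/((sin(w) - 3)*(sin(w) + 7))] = -2*(sin(w) + 2)*cos(w)/((sin(w) - 3)^2*(sin(w) + 7)^2)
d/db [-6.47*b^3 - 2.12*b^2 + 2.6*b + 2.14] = -19.41*b^2 - 4.24*b + 2.6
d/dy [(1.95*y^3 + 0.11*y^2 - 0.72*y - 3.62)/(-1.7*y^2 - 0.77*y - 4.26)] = (-3.315*y^4 - 3.003*y^3 - 26.2297*y^2 - 13.2452*y + 0.279799999999999)/(2.89*y^4 + 2.618*y^3 + 15.0769*y^2 + 6.5604*y + 18.1476)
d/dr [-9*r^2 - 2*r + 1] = -18*r - 2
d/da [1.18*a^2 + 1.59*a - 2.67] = 2.36*a + 1.59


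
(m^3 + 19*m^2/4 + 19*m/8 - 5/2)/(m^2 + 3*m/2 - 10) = (8*m^2 + 6*m - 5)/(4*(2*m - 5))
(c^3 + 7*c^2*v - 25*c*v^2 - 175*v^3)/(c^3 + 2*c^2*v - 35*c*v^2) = (c + 5*v)/c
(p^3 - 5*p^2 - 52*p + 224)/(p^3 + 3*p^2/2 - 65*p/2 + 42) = 2*(p - 8)/(2*p - 3)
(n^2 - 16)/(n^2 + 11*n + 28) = (n - 4)/(n + 7)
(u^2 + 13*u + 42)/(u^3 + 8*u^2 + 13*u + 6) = (u + 7)/(u^2 + 2*u + 1)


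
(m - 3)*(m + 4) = m^2 + m - 12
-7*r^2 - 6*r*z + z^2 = (-7*r + z)*(r + z)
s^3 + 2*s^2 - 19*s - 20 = (s - 4)*(s + 1)*(s + 5)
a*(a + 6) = a^2 + 6*a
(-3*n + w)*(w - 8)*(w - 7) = -3*n*w^2 + 45*n*w - 168*n + w^3 - 15*w^2 + 56*w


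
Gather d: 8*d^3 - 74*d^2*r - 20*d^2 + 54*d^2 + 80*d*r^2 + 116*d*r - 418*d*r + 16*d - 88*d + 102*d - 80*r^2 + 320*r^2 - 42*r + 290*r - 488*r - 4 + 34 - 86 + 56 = 8*d^3 + d^2*(34 - 74*r) + d*(80*r^2 - 302*r + 30) + 240*r^2 - 240*r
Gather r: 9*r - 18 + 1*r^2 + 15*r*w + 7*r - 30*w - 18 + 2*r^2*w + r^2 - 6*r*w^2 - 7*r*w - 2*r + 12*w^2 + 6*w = r^2*(2*w + 2) + r*(-6*w^2 + 8*w + 14) + 12*w^2 - 24*w - 36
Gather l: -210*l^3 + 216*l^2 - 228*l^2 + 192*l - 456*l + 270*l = -210*l^3 - 12*l^2 + 6*l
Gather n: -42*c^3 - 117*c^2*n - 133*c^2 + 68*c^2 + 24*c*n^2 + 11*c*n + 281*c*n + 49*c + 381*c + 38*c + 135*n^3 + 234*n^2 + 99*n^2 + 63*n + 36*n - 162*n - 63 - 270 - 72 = -42*c^3 - 65*c^2 + 468*c + 135*n^3 + n^2*(24*c + 333) + n*(-117*c^2 + 292*c - 63) - 405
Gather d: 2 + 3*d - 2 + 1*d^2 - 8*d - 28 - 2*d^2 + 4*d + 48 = -d^2 - d + 20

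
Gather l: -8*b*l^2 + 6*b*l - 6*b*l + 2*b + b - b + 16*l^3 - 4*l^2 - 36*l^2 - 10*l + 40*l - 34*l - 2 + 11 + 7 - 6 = 2*b + 16*l^3 + l^2*(-8*b - 40) - 4*l + 10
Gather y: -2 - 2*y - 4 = -2*y - 6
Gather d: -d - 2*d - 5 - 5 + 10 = -3*d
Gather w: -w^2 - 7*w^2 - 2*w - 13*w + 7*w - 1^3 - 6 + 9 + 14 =-8*w^2 - 8*w + 16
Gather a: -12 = -12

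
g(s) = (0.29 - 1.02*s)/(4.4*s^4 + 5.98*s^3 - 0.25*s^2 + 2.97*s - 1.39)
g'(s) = (0.29 - 1.02*s)*(-17.6*s^3 - 17.94*s^2 + 0.5*s - 2.97)/(4.4*s^4 + 5.98*s^3 - 0.25*s^2 + 2.97*s - 1.39)^2 - 1.02/(4.4*s^4 + 5.98*s^3 - 0.25*s^2 + 2.97*s - 1.39)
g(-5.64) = 0.00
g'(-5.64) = 0.00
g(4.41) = -0.00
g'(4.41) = 0.00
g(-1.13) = -0.22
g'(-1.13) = 0.12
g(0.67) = -0.12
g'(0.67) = 0.30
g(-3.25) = 0.01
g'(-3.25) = 0.02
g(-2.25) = 0.07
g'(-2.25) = 0.19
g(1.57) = -0.02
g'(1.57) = 0.04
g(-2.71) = 0.03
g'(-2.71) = 0.05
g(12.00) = -0.00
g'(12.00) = 0.00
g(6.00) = -0.00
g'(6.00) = 0.00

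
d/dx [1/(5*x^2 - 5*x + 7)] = 5*(1 - 2*x)/(5*x^2 - 5*x + 7)^2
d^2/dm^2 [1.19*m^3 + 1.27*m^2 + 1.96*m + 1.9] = 7.14*m + 2.54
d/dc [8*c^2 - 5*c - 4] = 16*c - 5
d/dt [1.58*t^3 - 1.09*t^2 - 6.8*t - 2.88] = 4.74*t^2 - 2.18*t - 6.8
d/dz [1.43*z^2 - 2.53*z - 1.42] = 2.86*z - 2.53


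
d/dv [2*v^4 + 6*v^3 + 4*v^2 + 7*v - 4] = 8*v^3 + 18*v^2 + 8*v + 7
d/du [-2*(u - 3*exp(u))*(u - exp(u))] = 8*u*exp(u) - 4*u - 12*exp(2*u) + 8*exp(u)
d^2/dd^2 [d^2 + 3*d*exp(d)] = 3*d*exp(d) + 6*exp(d) + 2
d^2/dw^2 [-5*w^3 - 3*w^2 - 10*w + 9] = -30*w - 6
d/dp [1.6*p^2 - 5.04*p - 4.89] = 3.2*p - 5.04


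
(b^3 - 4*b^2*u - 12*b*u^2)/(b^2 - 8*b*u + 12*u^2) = b*(-b - 2*u)/(-b + 2*u)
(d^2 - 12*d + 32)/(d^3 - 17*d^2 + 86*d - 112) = (d - 4)/(d^2 - 9*d + 14)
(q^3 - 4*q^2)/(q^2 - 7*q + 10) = q^2*(q - 4)/(q^2 - 7*q + 10)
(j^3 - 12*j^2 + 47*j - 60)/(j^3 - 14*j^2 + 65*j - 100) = (j - 3)/(j - 5)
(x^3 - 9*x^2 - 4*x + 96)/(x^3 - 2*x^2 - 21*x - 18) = (x^2 - 12*x + 32)/(x^2 - 5*x - 6)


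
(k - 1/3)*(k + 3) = k^2 + 8*k/3 - 1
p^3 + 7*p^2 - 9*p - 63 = (p - 3)*(p + 3)*(p + 7)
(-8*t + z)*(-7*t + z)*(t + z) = 56*t^3 + 41*t^2*z - 14*t*z^2 + z^3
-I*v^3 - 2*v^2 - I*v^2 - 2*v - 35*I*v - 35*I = (v - 7*I)*(v + 5*I)*(-I*v - I)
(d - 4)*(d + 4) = d^2 - 16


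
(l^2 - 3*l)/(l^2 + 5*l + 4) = l*(l - 3)/(l^2 + 5*l + 4)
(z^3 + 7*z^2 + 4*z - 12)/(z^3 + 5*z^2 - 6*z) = (z + 2)/z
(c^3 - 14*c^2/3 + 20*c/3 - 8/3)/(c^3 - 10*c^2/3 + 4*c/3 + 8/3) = (3*c - 2)/(3*c + 2)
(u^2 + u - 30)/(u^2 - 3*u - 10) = (u + 6)/(u + 2)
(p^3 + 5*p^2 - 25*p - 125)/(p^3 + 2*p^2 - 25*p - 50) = (p + 5)/(p + 2)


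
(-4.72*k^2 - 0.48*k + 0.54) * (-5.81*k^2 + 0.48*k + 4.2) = 27.4232*k^4 + 0.5232*k^3 - 23.1918*k^2 - 1.7568*k + 2.268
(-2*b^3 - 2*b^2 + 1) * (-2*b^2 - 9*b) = 4*b^5 + 22*b^4 + 18*b^3 - 2*b^2 - 9*b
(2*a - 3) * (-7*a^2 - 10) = -14*a^3 + 21*a^2 - 20*a + 30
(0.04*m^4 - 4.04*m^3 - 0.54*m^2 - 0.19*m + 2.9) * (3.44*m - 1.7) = 0.1376*m^5 - 13.9656*m^4 + 5.0104*m^3 + 0.2644*m^2 + 10.299*m - 4.93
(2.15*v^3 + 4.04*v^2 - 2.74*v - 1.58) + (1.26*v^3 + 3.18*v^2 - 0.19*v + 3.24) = 3.41*v^3 + 7.22*v^2 - 2.93*v + 1.66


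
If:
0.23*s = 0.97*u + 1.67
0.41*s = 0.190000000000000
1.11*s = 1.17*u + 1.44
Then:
No Solution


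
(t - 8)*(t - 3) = t^2 - 11*t + 24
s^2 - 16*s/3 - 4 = (s - 6)*(s + 2/3)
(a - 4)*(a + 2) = a^2 - 2*a - 8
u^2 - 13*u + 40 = (u - 8)*(u - 5)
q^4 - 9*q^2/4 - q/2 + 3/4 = (q - 3/2)*(q - 1/2)*(q + 1)^2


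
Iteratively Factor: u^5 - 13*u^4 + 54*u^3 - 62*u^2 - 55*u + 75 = (u - 5)*(u^4 - 8*u^3 + 14*u^2 + 8*u - 15) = (u - 5)*(u - 1)*(u^3 - 7*u^2 + 7*u + 15) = (u - 5)*(u - 3)*(u - 1)*(u^2 - 4*u - 5) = (u - 5)*(u - 3)*(u - 1)*(u + 1)*(u - 5)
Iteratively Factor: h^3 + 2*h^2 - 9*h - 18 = (h - 3)*(h^2 + 5*h + 6) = (h - 3)*(h + 3)*(h + 2)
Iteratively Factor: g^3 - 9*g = (g + 3)*(g^2 - 3*g) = g*(g + 3)*(g - 3)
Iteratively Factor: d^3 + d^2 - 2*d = (d + 2)*(d^2 - d) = d*(d + 2)*(d - 1)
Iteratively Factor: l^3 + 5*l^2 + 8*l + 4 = (l + 2)*(l^2 + 3*l + 2) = (l + 1)*(l + 2)*(l + 2)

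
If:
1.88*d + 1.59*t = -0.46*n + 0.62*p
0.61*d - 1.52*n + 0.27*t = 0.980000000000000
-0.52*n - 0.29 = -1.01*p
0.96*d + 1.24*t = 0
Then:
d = 0.39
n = -0.54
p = 0.01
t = -0.30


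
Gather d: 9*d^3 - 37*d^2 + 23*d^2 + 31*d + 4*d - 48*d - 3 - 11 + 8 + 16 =9*d^3 - 14*d^2 - 13*d + 10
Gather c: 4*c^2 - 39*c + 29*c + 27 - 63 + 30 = 4*c^2 - 10*c - 6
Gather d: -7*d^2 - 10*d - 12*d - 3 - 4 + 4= -7*d^2 - 22*d - 3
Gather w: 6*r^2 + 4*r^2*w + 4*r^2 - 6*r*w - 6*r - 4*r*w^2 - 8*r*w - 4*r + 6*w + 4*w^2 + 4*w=10*r^2 - 10*r + w^2*(4 - 4*r) + w*(4*r^2 - 14*r + 10)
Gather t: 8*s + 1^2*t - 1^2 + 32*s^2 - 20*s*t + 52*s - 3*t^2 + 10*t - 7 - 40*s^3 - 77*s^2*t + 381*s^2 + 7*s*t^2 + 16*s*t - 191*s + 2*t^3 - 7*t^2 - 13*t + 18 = -40*s^3 + 413*s^2 - 131*s + 2*t^3 + t^2*(7*s - 10) + t*(-77*s^2 - 4*s - 2) + 10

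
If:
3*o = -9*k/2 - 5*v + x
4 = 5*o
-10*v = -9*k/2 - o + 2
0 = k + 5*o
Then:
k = -4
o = 4/5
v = -48/25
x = -126/5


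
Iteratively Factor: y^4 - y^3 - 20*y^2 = (y)*(y^3 - y^2 - 20*y) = y^2*(y^2 - y - 20) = y^2*(y - 5)*(y + 4)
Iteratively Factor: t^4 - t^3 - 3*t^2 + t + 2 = (t - 1)*(t^3 - 3*t - 2) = (t - 1)*(t + 1)*(t^2 - t - 2) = (t - 1)*(t + 1)^2*(t - 2)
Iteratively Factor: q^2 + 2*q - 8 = (q - 2)*(q + 4)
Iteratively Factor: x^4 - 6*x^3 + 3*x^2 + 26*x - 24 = (x - 1)*(x^3 - 5*x^2 - 2*x + 24) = (x - 4)*(x - 1)*(x^2 - x - 6) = (x - 4)*(x - 3)*(x - 1)*(x + 2)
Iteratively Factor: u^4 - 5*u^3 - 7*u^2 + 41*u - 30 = (u - 5)*(u^3 - 7*u + 6) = (u - 5)*(u - 2)*(u^2 + 2*u - 3) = (u - 5)*(u - 2)*(u + 3)*(u - 1)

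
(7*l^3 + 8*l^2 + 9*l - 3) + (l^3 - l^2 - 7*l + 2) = 8*l^3 + 7*l^2 + 2*l - 1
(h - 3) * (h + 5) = h^2 + 2*h - 15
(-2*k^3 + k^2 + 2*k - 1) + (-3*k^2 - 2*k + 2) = -2*k^3 - 2*k^2 + 1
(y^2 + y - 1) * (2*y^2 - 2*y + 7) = 2*y^4 + 3*y^2 + 9*y - 7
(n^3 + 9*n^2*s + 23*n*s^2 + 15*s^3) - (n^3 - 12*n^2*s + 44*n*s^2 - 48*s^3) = 21*n^2*s - 21*n*s^2 + 63*s^3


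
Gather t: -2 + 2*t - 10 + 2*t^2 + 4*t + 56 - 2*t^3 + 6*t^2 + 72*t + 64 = -2*t^3 + 8*t^2 + 78*t + 108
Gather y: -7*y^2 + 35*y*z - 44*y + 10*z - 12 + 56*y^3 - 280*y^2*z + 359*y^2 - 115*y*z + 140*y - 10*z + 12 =56*y^3 + y^2*(352 - 280*z) + y*(96 - 80*z)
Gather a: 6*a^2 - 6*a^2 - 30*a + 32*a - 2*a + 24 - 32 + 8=0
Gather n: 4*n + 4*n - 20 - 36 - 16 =8*n - 72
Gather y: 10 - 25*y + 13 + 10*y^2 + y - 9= 10*y^2 - 24*y + 14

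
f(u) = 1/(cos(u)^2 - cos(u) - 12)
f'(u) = (2*sin(u)*cos(u) - sin(u))/(cos(u)^2 - cos(u) - 12)^2 = (2*cos(u) - 1)*sin(u)/(sin(u)^2 + cos(u) + 11)^2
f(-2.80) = -0.10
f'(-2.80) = 0.01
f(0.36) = -0.08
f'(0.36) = 0.00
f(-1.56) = -0.08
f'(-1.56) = 0.01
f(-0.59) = -0.08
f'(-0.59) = -0.00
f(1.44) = -0.08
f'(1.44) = -0.00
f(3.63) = -0.10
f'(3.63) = 0.01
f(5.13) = -0.08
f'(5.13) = 0.00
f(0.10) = -0.08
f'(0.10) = 0.00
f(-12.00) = -0.08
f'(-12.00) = 0.00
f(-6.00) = -0.08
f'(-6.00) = 0.00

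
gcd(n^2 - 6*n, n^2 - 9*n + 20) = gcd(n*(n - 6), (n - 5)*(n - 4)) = 1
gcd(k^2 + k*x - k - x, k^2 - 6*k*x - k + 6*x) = k - 1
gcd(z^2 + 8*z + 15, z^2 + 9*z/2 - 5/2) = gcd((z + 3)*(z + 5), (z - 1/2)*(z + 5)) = z + 5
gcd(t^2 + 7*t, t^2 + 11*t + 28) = t + 7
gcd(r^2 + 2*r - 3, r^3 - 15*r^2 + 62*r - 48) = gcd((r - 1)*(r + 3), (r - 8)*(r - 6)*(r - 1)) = r - 1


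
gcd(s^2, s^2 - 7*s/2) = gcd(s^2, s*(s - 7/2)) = s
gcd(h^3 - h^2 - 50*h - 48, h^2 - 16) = 1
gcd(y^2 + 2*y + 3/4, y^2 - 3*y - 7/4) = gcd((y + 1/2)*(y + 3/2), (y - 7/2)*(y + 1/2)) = y + 1/2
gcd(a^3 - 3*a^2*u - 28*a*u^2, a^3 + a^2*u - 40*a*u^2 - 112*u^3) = -a^2 + 3*a*u + 28*u^2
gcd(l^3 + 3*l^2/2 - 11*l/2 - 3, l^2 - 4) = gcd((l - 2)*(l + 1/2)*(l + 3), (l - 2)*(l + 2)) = l - 2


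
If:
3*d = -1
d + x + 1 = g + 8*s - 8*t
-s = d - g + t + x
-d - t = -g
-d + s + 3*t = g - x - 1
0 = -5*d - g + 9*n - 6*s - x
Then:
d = -1/3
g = -7/6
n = -149/243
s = -29/54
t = -5/6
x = 29/54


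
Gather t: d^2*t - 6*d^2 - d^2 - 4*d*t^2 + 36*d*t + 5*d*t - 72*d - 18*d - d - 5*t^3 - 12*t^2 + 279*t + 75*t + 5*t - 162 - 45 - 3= -7*d^2 - 91*d - 5*t^3 + t^2*(-4*d - 12) + t*(d^2 + 41*d + 359) - 210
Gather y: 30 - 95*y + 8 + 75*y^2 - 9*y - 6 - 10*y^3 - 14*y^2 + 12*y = -10*y^3 + 61*y^2 - 92*y + 32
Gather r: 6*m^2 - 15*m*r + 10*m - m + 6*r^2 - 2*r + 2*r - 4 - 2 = 6*m^2 - 15*m*r + 9*m + 6*r^2 - 6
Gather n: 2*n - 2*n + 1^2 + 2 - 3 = 0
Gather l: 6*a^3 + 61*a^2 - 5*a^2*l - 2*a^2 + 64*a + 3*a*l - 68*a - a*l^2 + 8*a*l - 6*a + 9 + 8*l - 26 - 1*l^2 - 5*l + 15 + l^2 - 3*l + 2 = 6*a^3 + 59*a^2 - a*l^2 - 10*a + l*(-5*a^2 + 11*a)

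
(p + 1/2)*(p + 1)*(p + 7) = p^3 + 17*p^2/2 + 11*p + 7/2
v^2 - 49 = (v - 7)*(v + 7)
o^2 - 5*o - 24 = (o - 8)*(o + 3)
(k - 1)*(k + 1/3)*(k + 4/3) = k^3 + 2*k^2/3 - 11*k/9 - 4/9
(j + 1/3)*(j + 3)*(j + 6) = j^3 + 28*j^2/3 + 21*j + 6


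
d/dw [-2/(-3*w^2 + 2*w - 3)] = 4*(1 - 3*w)/(3*w^2 - 2*w + 3)^2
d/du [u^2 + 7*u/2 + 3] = 2*u + 7/2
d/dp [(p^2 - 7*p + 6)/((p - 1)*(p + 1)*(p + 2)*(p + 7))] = 2*(-p^3 + 4*p^2 + 60*p + 76)/(p^6 + 20*p^5 + 146*p^4 + 488*p^3 + 809*p^2 + 644*p + 196)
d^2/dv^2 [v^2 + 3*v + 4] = 2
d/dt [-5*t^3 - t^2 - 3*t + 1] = -15*t^2 - 2*t - 3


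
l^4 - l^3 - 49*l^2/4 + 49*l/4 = l*(l - 7/2)*(l - 1)*(l + 7/2)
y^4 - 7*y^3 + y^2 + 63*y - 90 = (y - 5)*(y - 3)*(y - 2)*(y + 3)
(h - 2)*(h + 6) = h^2 + 4*h - 12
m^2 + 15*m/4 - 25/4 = (m - 5/4)*(m + 5)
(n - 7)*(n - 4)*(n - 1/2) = n^3 - 23*n^2/2 + 67*n/2 - 14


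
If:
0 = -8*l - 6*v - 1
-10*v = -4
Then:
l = -17/40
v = 2/5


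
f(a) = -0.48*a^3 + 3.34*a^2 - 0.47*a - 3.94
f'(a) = -1.44*a^2 + 6.68*a - 0.47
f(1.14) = -0.85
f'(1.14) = 5.27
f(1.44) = 0.88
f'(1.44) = 6.16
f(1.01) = -1.50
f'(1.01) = 4.81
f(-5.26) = 160.80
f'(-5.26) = -75.45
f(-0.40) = -3.19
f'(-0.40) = -3.37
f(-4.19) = 91.98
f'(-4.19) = -53.74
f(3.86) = 16.40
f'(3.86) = 3.86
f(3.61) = 15.31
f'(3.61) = 4.88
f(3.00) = 11.75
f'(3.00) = 6.61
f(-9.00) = 620.75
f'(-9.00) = -177.23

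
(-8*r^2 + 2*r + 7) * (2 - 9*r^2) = 72*r^4 - 18*r^3 - 79*r^2 + 4*r + 14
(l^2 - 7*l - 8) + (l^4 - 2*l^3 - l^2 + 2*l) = l^4 - 2*l^3 - 5*l - 8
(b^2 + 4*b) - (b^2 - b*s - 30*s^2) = b*s + 4*b + 30*s^2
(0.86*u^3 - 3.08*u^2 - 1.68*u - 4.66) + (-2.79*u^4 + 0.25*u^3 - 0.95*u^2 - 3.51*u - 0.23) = -2.79*u^4 + 1.11*u^3 - 4.03*u^2 - 5.19*u - 4.89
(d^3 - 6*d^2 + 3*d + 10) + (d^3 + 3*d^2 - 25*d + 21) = 2*d^3 - 3*d^2 - 22*d + 31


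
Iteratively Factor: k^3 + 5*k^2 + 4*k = (k + 1)*(k^2 + 4*k) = k*(k + 1)*(k + 4)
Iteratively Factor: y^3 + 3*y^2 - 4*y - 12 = (y + 2)*(y^2 + y - 6) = (y - 2)*(y + 2)*(y + 3)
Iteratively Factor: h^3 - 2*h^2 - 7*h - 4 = (h - 4)*(h^2 + 2*h + 1) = (h - 4)*(h + 1)*(h + 1)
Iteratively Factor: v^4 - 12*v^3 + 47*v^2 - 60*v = (v - 5)*(v^3 - 7*v^2 + 12*v) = v*(v - 5)*(v^2 - 7*v + 12) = v*(v - 5)*(v - 4)*(v - 3)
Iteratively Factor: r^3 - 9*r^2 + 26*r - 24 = (r - 4)*(r^2 - 5*r + 6) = (r - 4)*(r - 3)*(r - 2)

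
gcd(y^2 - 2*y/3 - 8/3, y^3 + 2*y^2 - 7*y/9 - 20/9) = y + 4/3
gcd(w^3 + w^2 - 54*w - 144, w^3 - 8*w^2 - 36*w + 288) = w^2 - 2*w - 48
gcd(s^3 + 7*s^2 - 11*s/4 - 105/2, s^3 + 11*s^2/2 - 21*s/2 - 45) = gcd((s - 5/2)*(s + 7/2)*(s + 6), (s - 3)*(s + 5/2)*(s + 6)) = s + 6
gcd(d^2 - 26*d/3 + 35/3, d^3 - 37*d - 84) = d - 7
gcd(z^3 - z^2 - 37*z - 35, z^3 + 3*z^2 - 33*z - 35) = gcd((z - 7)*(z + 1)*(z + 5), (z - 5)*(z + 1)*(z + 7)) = z + 1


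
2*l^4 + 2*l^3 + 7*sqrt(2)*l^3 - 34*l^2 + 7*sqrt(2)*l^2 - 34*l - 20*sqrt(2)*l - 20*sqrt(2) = (l - 2*sqrt(2))*(l + 5*sqrt(2))*(sqrt(2)*l + 1)*(sqrt(2)*l + sqrt(2))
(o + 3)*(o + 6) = o^2 + 9*o + 18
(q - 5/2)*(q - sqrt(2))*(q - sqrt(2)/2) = q^3 - 5*q^2/2 - 3*sqrt(2)*q^2/2 + q + 15*sqrt(2)*q/4 - 5/2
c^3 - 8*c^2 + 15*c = c*(c - 5)*(c - 3)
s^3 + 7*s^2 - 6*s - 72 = (s - 3)*(s + 4)*(s + 6)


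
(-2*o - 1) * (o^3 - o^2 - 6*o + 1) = -2*o^4 + o^3 + 13*o^2 + 4*o - 1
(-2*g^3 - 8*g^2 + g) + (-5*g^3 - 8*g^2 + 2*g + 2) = -7*g^3 - 16*g^2 + 3*g + 2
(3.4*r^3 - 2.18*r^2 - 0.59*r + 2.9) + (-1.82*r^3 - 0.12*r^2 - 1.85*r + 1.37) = 1.58*r^3 - 2.3*r^2 - 2.44*r + 4.27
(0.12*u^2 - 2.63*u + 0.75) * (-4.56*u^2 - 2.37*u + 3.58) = -0.5472*u^4 + 11.7084*u^3 + 3.2427*u^2 - 11.1929*u + 2.685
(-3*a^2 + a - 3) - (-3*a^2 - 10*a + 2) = 11*a - 5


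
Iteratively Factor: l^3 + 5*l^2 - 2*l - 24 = (l + 3)*(l^2 + 2*l - 8) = (l + 3)*(l + 4)*(l - 2)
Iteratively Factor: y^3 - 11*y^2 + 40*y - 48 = (y - 4)*(y^2 - 7*y + 12) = (y - 4)*(y - 3)*(y - 4)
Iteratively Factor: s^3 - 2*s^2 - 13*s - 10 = (s - 5)*(s^2 + 3*s + 2) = (s - 5)*(s + 2)*(s + 1)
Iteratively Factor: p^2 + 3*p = (p)*(p + 3)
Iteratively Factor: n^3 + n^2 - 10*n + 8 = (n + 4)*(n^2 - 3*n + 2) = (n - 1)*(n + 4)*(n - 2)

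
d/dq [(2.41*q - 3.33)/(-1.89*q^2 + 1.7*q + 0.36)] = (4.5549*q^2 - 12.5874*q + 6.5286)/(3.5721*q^4 - 6.426*q^3 + 1.5292*q^2 + 1.224*q + 0.1296)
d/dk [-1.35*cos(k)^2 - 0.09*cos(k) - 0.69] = (2.7*cos(k) + 0.09)*sin(k)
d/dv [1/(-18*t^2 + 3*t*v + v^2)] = (-3*t - 2*v)/(-18*t^2 + 3*t*v + v^2)^2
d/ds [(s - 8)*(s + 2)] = 2*s - 6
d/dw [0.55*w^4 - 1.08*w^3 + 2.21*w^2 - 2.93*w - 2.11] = 2.2*w^3 - 3.24*w^2 + 4.42*w - 2.93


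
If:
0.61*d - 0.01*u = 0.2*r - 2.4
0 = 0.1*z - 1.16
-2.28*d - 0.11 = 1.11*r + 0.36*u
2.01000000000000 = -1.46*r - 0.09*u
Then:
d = -4.54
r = -3.86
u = 40.36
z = 11.60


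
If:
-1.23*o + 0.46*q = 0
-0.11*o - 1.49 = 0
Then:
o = -13.55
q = -36.22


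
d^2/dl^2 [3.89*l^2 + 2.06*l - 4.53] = 7.78000000000000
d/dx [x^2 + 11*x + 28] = 2*x + 11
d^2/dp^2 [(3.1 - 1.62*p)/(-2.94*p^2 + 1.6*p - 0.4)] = ((23.412 - 28.5768*p)*(2.94*p^2 - 1.6*p + 0.4) + (1.62*p - 3.1)*(5.88*p - 1.6)*(11.76*p - 3.2))/(2.94*p^2 - 1.6*p + 0.4)^3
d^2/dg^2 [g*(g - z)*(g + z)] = 6*g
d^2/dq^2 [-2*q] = 0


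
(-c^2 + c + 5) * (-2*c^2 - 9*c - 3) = 2*c^4 + 7*c^3 - 16*c^2 - 48*c - 15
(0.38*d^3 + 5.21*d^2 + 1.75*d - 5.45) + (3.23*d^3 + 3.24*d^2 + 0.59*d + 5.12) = 3.61*d^3 + 8.45*d^2 + 2.34*d - 0.33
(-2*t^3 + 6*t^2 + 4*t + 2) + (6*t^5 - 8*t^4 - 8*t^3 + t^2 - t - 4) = 6*t^5 - 8*t^4 - 10*t^3 + 7*t^2 + 3*t - 2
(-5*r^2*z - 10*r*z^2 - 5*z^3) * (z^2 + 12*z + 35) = -5*r^2*z^3 - 60*r^2*z^2 - 175*r^2*z - 10*r*z^4 - 120*r*z^3 - 350*r*z^2 - 5*z^5 - 60*z^4 - 175*z^3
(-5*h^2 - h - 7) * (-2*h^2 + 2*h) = 10*h^4 - 8*h^3 + 12*h^2 - 14*h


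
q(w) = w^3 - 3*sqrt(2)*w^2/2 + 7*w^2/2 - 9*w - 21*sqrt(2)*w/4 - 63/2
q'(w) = 3*w^2 - 3*sqrt(2)*w + 7*w - 9 - 21*sqrt(2)/4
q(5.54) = 89.85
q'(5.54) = 90.93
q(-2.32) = 1.54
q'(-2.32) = -6.67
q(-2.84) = 3.36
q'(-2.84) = -0.06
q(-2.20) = 0.66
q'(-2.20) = -7.97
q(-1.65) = -5.14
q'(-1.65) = -12.81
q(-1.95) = -1.64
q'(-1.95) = -10.39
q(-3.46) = 0.41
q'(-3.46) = 9.95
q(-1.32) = -9.72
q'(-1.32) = -14.84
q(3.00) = -41.37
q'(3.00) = 18.85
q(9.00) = 661.35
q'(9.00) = 251.39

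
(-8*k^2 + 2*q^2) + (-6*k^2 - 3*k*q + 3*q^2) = -14*k^2 - 3*k*q + 5*q^2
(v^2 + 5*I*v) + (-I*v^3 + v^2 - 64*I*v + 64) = -I*v^3 + 2*v^2 - 59*I*v + 64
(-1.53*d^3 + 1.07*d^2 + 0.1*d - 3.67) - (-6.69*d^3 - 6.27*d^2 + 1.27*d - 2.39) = 5.16*d^3 + 7.34*d^2 - 1.17*d - 1.28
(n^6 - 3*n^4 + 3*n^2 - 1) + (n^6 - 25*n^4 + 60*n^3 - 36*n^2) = 2*n^6 - 28*n^4 + 60*n^3 - 33*n^2 - 1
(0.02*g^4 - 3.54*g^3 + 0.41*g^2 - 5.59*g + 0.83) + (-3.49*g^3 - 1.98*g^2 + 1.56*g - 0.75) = 0.02*g^4 - 7.03*g^3 - 1.57*g^2 - 4.03*g + 0.08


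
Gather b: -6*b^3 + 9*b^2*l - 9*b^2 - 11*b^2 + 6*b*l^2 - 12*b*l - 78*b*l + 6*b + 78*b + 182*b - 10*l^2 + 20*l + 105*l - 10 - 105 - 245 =-6*b^3 + b^2*(9*l - 20) + b*(6*l^2 - 90*l + 266) - 10*l^2 + 125*l - 360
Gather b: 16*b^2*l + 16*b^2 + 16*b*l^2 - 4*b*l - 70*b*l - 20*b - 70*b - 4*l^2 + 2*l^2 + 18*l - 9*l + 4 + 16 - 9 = b^2*(16*l + 16) + b*(16*l^2 - 74*l - 90) - 2*l^2 + 9*l + 11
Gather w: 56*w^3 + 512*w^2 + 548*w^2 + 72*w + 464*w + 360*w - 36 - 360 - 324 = 56*w^3 + 1060*w^2 + 896*w - 720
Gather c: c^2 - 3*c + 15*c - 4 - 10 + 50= c^2 + 12*c + 36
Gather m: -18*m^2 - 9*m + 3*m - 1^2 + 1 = -18*m^2 - 6*m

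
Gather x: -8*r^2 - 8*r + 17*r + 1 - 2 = -8*r^2 + 9*r - 1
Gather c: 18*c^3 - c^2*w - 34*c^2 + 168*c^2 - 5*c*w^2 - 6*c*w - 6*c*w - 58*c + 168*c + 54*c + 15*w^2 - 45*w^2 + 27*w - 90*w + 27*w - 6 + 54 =18*c^3 + c^2*(134 - w) + c*(-5*w^2 - 12*w + 164) - 30*w^2 - 36*w + 48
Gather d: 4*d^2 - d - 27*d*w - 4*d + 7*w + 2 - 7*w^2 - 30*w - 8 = 4*d^2 + d*(-27*w - 5) - 7*w^2 - 23*w - 6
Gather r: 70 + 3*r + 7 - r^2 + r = -r^2 + 4*r + 77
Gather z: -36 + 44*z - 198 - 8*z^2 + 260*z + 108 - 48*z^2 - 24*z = -56*z^2 + 280*z - 126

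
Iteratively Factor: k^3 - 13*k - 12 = (k + 3)*(k^2 - 3*k - 4) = (k - 4)*(k + 3)*(k + 1)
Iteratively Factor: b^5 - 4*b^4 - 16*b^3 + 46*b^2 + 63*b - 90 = (b - 3)*(b^4 - b^3 - 19*b^2 - 11*b + 30) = (b - 5)*(b - 3)*(b^3 + 4*b^2 + b - 6) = (b - 5)*(b - 3)*(b - 1)*(b^2 + 5*b + 6) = (b - 5)*(b - 3)*(b - 1)*(b + 2)*(b + 3)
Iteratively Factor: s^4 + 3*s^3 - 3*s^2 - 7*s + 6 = (s - 1)*(s^3 + 4*s^2 + s - 6) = (s - 1)*(s + 3)*(s^2 + s - 2) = (s - 1)*(s + 2)*(s + 3)*(s - 1)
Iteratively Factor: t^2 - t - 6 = (t + 2)*(t - 3)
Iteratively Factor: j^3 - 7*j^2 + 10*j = (j)*(j^2 - 7*j + 10) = j*(j - 2)*(j - 5)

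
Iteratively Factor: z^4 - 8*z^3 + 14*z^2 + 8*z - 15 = (z + 1)*(z^3 - 9*z^2 + 23*z - 15) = (z - 3)*(z + 1)*(z^2 - 6*z + 5) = (z - 5)*(z - 3)*(z + 1)*(z - 1)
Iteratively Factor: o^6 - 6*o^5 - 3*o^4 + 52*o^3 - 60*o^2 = (o)*(o^5 - 6*o^4 - 3*o^3 + 52*o^2 - 60*o) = o*(o - 2)*(o^4 - 4*o^3 - 11*o^2 + 30*o) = o*(o - 2)*(o + 3)*(o^3 - 7*o^2 + 10*o) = o*(o - 5)*(o - 2)*(o + 3)*(o^2 - 2*o) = o*(o - 5)*(o - 2)^2*(o + 3)*(o)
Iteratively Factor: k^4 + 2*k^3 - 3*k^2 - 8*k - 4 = (k + 2)*(k^3 - 3*k - 2) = (k + 1)*(k + 2)*(k^2 - k - 2) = (k - 2)*(k + 1)*(k + 2)*(k + 1)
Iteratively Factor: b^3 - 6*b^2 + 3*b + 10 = (b - 5)*(b^2 - b - 2) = (b - 5)*(b + 1)*(b - 2)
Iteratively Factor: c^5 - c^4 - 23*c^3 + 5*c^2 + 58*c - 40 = (c - 1)*(c^4 - 23*c^2 - 18*c + 40) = (c - 1)*(c + 2)*(c^3 - 2*c^2 - 19*c + 20) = (c - 5)*(c - 1)*(c + 2)*(c^2 + 3*c - 4) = (c - 5)*(c - 1)*(c + 2)*(c + 4)*(c - 1)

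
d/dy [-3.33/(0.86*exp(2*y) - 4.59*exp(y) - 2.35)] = (5.7276*exp(y) - 15.2847)*exp(y)/(-0.86*exp(2*y) + 4.59*exp(y) + 2.35)^2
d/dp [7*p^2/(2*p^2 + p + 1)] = 7*p*(p + 2)/(4*p^4 + 4*p^3 + 5*p^2 + 2*p + 1)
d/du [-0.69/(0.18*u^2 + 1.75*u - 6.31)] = (0.2484*u + 1.2075)/(0.18*u^2 + 1.75*u - 6.31)^2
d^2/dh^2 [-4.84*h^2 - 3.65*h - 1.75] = -9.68000000000000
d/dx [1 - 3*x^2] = -6*x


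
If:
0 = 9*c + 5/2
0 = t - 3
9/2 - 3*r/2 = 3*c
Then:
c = -5/18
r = 32/9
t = 3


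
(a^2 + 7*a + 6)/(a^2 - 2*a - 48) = (a + 1)/(a - 8)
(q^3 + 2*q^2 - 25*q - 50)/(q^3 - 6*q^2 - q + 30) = (q + 5)/(q - 3)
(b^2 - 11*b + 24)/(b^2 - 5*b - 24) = (b - 3)/(b + 3)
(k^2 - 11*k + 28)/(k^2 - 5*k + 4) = (k - 7)/(k - 1)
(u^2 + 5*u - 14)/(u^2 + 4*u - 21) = (u - 2)/(u - 3)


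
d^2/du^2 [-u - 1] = 0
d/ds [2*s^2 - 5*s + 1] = 4*s - 5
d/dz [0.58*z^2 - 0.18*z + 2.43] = 1.16*z - 0.18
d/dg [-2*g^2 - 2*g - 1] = -4*g - 2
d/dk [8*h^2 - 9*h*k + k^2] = -9*h + 2*k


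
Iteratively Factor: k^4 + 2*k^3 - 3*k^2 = (k)*(k^3 + 2*k^2 - 3*k) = k^2*(k^2 + 2*k - 3) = k^2*(k + 3)*(k - 1)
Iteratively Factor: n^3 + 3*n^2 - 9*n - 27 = (n + 3)*(n^2 - 9) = (n - 3)*(n + 3)*(n + 3)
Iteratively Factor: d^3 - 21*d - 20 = (d - 5)*(d^2 + 5*d + 4) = (d - 5)*(d + 1)*(d + 4)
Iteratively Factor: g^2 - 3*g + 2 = (g - 2)*(g - 1)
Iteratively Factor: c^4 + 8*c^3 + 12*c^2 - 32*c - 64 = (c - 2)*(c^3 + 10*c^2 + 32*c + 32) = (c - 2)*(c + 4)*(c^2 + 6*c + 8) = (c - 2)*(c + 4)^2*(c + 2)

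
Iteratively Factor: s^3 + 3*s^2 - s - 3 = (s + 1)*(s^2 + 2*s - 3) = (s + 1)*(s + 3)*(s - 1)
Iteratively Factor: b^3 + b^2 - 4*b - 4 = (b - 2)*(b^2 + 3*b + 2) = (b - 2)*(b + 1)*(b + 2)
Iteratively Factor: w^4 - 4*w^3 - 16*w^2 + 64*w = (w)*(w^3 - 4*w^2 - 16*w + 64) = w*(w - 4)*(w^2 - 16) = w*(w - 4)*(w + 4)*(w - 4)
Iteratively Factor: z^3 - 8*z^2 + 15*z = (z - 5)*(z^2 - 3*z) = (z - 5)*(z - 3)*(z)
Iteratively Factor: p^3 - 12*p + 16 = (p - 2)*(p^2 + 2*p - 8) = (p - 2)*(p + 4)*(p - 2)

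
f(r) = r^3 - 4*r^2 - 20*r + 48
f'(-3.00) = 31.00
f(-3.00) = 45.00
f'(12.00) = 316.00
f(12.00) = 960.00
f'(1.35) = -25.33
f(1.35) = 16.17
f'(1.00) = -25.00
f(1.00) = 25.00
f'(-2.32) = 14.71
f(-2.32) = 60.38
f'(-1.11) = -7.42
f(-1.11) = 63.90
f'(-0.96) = -9.56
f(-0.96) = 62.63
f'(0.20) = -21.48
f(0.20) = 43.85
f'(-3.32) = 39.63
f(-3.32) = 33.72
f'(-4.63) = 81.35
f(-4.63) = -44.40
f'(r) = 3*r^2 - 8*r - 20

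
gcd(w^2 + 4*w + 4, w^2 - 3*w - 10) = w + 2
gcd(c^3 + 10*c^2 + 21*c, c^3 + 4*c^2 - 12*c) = c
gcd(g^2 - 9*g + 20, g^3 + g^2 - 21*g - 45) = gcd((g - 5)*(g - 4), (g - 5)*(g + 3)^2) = g - 5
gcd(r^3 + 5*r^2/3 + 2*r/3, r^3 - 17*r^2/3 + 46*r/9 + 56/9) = r + 2/3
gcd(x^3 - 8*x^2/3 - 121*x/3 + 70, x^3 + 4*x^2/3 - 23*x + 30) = x^2 + 13*x/3 - 10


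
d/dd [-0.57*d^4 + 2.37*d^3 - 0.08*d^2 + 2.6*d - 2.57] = -2.28*d^3 + 7.11*d^2 - 0.16*d + 2.6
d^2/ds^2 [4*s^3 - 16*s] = 24*s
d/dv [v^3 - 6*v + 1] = 3*v^2 - 6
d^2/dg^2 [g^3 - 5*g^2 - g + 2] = 6*g - 10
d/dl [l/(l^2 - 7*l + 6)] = (6 - l^2)/(l^4 - 14*l^3 + 61*l^2 - 84*l + 36)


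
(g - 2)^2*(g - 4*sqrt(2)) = g^3 - 4*sqrt(2)*g^2 - 4*g^2 + 4*g + 16*sqrt(2)*g - 16*sqrt(2)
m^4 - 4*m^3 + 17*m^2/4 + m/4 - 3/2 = (m - 2)*(m - 3/2)*(m - 1)*(m + 1/2)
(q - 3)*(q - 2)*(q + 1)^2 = q^4 - 3*q^3 - 3*q^2 + 7*q + 6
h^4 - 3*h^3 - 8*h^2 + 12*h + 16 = (h - 4)*(h - 2)*(h + 1)*(h + 2)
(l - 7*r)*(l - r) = l^2 - 8*l*r + 7*r^2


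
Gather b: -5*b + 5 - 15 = -5*b - 10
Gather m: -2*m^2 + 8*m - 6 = -2*m^2 + 8*m - 6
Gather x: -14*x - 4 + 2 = -14*x - 2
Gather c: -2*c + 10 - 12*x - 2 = -2*c - 12*x + 8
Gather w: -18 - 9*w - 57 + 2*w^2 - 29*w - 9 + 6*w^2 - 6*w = 8*w^2 - 44*w - 84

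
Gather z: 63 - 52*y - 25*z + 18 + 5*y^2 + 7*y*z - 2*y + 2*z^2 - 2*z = 5*y^2 - 54*y + 2*z^2 + z*(7*y - 27) + 81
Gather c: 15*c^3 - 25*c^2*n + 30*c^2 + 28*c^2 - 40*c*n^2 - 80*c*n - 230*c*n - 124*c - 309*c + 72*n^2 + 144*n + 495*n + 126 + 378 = 15*c^3 + c^2*(58 - 25*n) + c*(-40*n^2 - 310*n - 433) + 72*n^2 + 639*n + 504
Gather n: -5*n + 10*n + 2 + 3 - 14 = 5*n - 9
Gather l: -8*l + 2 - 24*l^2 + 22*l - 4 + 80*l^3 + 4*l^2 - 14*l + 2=80*l^3 - 20*l^2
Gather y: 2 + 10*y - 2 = 10*y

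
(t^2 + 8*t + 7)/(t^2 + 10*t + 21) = (t + 1)/(t + 3)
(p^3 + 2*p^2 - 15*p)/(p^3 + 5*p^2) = (p - 3)/p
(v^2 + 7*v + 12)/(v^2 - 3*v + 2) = (v^2 + 7*v + 12)/(v^2 - 3*v + 2)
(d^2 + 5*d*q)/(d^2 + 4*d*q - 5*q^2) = d/(d - q)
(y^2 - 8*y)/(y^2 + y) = (y - 8)/(y + 1)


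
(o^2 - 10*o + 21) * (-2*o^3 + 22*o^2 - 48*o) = -2*o^5 + 42*o^4 - 310*o^3 + 942*o^2 - 1008*o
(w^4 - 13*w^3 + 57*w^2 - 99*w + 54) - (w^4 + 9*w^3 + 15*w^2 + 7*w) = -22*w^3 + 42*w^2 - 106*w + 54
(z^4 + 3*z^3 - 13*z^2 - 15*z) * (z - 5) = z^5 - 2*z^4 - 28*z^3 + 50*z^2 + 75*z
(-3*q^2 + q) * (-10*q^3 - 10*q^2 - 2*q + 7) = 30*q^5 + 20*q^4 - 4*q^3 - 23*q^2 + 7*q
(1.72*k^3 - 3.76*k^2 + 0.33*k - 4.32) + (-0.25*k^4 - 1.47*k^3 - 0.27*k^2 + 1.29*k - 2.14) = -0.25*k^4 + 0.25*k^3 - 4.03*k^2 + 1.62*k - 6.46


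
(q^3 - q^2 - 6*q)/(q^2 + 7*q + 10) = q*(q - 3)/(q + 5)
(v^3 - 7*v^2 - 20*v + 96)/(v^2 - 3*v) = v - 4 - 32/v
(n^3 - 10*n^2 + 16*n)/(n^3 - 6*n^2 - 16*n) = (n - 2)/(n + 2)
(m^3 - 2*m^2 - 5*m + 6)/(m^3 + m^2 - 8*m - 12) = (m - 1)/(m + 2)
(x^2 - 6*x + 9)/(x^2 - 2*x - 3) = (x - 3)/(x + 1)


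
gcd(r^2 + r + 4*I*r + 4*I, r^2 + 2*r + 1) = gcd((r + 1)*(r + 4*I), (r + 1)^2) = r + 1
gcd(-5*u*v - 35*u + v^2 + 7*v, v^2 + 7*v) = v + 7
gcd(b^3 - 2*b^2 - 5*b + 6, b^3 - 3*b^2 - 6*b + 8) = b^2 + b - 2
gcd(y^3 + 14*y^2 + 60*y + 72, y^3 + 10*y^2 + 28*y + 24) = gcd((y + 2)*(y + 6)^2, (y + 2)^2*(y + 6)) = y^2 + 8*y + 12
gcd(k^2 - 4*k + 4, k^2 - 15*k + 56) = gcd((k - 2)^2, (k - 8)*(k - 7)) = 1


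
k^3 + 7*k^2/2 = k^2*(k + 7/2)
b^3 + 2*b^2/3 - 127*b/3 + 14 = (b - 6)*(b - 1/3)*(b + 7)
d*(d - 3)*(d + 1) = d^3 - 2*d^2 - 3*d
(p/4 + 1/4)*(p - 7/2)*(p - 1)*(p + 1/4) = p^4/4 - 13*p^3/16 - 15*p^2/32 + 13*p/16 + 7/32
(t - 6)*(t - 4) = t^2 - 10*t + 24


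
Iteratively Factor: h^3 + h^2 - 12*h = (h + 4)*(h^2 - 3*h) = h*(h + 4)*(h - 3)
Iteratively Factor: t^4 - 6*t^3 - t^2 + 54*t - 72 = (t - 3)*(t^3 - 3*t^2 - 10*t + 24) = (t - 3)*(t + 3)*(t^2 - 6*t + 8) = (t - 4)*(t - 3)*(t + 3)*(t - 2)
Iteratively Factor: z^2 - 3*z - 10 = (z + 2)*(z - 5)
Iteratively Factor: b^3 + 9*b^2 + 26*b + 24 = (b + 4)*(b^2 + 5*b + 6) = (b + 2)*(b + 4)*(b + 3)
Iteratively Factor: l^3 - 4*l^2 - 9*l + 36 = (l - 3)*(l^2 - l - 12) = (l - 4)*(l - 3)*(l + 3)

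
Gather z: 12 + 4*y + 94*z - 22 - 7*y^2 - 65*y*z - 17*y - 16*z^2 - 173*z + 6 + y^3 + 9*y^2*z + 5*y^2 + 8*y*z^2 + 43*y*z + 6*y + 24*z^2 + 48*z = y^3 - 2*y^2 - 7*y + z^2*(8*y + 8) + z*(9*y^2 - 22*y - 31) - 4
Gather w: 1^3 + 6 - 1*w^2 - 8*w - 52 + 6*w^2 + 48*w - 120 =5*w^2 + 40*w - 165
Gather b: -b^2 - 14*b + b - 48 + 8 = -b^2 - 13*b - 40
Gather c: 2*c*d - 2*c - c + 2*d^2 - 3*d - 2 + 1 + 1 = c*(2*d - 3) + 2*d^2 - 3*d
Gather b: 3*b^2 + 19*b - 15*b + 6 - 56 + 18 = 3*b^2 + 4*b - 32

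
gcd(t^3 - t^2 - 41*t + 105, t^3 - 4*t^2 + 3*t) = t - 3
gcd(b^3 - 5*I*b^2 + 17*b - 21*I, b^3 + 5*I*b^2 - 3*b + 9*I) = b^2 + 2*I*b + 3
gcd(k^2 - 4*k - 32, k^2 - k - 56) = k - 8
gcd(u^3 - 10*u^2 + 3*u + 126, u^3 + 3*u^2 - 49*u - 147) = u^2 - 4*u - 21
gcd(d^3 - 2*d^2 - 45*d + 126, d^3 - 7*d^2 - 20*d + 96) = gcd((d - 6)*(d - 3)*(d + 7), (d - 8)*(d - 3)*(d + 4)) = d - 3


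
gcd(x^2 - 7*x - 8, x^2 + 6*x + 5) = x + 1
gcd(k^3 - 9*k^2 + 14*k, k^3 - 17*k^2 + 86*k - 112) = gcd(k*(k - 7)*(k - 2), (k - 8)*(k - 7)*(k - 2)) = k^2 - 9*k + 14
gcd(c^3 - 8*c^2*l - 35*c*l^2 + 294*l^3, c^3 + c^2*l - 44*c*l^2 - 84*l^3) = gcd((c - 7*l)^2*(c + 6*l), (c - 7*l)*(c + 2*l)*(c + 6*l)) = c^2 - c*l - 42*l^2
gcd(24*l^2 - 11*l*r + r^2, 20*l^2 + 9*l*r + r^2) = 1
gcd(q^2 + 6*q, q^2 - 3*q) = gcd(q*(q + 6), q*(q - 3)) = q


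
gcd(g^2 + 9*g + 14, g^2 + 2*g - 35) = g + 7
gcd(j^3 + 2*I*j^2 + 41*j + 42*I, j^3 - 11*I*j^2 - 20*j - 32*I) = j + I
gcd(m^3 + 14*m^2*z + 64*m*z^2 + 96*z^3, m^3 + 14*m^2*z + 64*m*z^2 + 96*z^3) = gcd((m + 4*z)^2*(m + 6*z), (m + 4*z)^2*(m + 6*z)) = m^3 + 14*m^2*z + 64*m*z^2 + 96*z^3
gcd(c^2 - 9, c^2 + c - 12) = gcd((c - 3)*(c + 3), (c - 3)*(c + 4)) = c - 3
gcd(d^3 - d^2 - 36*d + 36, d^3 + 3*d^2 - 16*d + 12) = d^2 + 5*d - 6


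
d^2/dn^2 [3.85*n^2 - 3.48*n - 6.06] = 7.70000000000000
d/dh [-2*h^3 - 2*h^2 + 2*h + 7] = -6*h^2 - 4*h + 2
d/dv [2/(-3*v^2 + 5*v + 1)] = 2*(6*v - 5)/(-3*v^2 + 5*v + 1)^2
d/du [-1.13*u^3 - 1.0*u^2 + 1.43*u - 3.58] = -3.39*u^2 - 2.0*u + 1.43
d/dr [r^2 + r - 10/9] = 2*r + 1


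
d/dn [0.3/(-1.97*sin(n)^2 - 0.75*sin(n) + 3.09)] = (1.182*sin(n) + 0.225)*cos(n)/(1.97*sin(n)^2 + 0.75*sin(n) - 3.09)^2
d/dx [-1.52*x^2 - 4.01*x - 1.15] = -3.04*x - 4.01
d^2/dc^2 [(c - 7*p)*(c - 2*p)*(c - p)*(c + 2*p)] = 12*c^2 - 48*c*p + 6*p^2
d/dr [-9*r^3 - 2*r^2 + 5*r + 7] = -27*r^2 - 4*r + 5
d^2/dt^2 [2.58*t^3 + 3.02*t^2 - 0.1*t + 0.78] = 15.48*t + 6.04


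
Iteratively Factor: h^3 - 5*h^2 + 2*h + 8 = (h + 1)*(h^2 - 6*h + 8) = (h - 4)*(h + 1)*(h - 2)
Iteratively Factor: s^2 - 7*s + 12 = (s - 4)*(s - 3)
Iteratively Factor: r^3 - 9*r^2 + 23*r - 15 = (r - 3)*(r^2 - 6*r + 5) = (r - 5)*(r - 3)*(r - 1)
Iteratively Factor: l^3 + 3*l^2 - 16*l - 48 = (l + 3)*(l^2 - 16) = (l + 3)*(l + 4)*(l - 4)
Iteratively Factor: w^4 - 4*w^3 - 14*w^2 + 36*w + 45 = (w - 3)*(w^3 - w^2 - 17*w - 15) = (w - 3)*(w + 1)*(w^2 - 2*w - 15) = (w - 5)*(w - 3)*(w + 1)*(w + 3)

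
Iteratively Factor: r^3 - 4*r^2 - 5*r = (r)*(r^2 - 4*r - 5) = r*(r + 1)*(r - 5)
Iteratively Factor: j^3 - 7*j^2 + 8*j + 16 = (j - 4)*(j^2 - 3*j - 4) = (j - 4)^2*(j + 1)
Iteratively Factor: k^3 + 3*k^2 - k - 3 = (k + 1)*(k^2 + 2*k - 3) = (k - 1)*(k + 1)*(k + 3)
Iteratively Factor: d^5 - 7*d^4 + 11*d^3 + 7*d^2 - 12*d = (d - 3)*(d^4 - 4*d^3 - d^2 + 4*d) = (d - 3)*(d - 1)*(d^3 - 3*d^2 - 4*d) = (d - 3)*(d - 1)*(d + 1)*(d^2 - 4*d) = (d - 4)*(d - 3)*(d - 1)*(d + 1)*(d)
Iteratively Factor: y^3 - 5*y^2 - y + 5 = (y - 5)*(y^2 - 1) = (y - 5)*(y - 1)*(y + 1)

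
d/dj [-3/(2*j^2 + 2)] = 3*j/(j^2 + 1)^2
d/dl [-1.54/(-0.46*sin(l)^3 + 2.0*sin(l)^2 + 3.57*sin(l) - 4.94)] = (-2.1252*sin(l)^2 + 6.16*sin(l) + 5.4978)*cos(l)/(0.46*sin(l)^3 - 2.0*sin(l)^2 - 3.57*sin(l) + 4.94)^2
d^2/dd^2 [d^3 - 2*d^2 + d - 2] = 6*d - 4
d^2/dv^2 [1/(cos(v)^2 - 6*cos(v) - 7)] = (8*sin(v)^4 - 132*sin(v)^2 - 39*cos(v) - 9*cos(3*v) - 48)/(2*(sin(v)^2 + 6*cos(v) + 6)^3)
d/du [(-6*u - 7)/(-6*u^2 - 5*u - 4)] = (36*u^2 + 30*u - (6*u + 7)*(12*u + 5) + 24)/(6*u^2 + 5*u + 4)^2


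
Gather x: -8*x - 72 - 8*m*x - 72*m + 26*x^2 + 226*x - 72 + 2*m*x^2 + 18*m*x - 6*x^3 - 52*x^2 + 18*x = -72*m - 6*x^3 + x^2*(2*m - 26) + x*(10*m + 236) - 144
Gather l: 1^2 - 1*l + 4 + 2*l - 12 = l - 7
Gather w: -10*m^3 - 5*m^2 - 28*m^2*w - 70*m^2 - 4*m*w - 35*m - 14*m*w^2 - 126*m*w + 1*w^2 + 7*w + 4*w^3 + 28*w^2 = -10*m^3 - 75*m^2 - 35*m + 4*w^3 + w^2*(29 - 14*m) + w*(-28*m^2 - 130*m + 7)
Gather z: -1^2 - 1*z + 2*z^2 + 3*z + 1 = 2*z^2 + 2*z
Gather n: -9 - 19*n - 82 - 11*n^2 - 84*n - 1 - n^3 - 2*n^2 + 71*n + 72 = -n^3 - 13*n^2 - 32*n - 20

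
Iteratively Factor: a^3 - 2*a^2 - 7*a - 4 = (a + 1)*(a^2 - 3*a - 4) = (a + 1)^2*(a - 4)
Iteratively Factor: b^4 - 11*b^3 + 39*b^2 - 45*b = (b - 3)*(b^3 - 8*b^2 + 15*b) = (b - 3)^2*(b^2 - 5*b) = b*(b - 3)^2*(b - 5)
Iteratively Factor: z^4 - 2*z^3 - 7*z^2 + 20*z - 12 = (z + 3)*(z^3 - 5*z^2 + 8*z - 4) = (z - 2)*(z + 3)*(z^2 - 3*z + 2) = (z - 2)*(z - 1)*(z + 3)*(z - 2)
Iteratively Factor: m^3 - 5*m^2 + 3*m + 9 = (m + 1)*(m^2 - 6*m + 9) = (m - 3)*(m + 1)*(m - 3)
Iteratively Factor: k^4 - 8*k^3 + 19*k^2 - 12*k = (k - 4)*(k^3 - 4*k^2 + 3*k) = (k - 4)*(k - 3)*(k^2 - k) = (k - 4)*(k - 3)*(k - 1)*(k)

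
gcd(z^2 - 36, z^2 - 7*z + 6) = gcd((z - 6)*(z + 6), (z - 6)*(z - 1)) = z - 6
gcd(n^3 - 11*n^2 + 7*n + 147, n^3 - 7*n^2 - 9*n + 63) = n^2 - 4*n - 21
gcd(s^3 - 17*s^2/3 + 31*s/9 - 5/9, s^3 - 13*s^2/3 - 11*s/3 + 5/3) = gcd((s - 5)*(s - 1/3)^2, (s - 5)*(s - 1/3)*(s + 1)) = s^2 - 16*s/3 + 5/3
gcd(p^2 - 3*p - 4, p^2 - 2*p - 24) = 1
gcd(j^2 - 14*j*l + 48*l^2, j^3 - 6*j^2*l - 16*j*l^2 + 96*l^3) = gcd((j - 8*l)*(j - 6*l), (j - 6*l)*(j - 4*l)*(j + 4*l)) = j - 6*l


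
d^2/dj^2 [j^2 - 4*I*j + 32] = 2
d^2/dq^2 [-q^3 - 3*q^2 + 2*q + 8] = -6*q - 6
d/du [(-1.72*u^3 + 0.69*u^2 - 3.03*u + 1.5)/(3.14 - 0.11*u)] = (0.3784*u^3 - 16.2783*u^2 + 4.3332*u - 9.3492)/(0.0121*u^2 - 0.6908*u + 9.8596)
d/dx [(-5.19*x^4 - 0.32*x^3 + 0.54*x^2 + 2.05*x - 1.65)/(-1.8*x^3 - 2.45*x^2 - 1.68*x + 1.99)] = (9.342*x^6 + 25.431*x^5 + 27.9136*x^4 - 32.8572*x^3 - 6.7051*x^2 - 5.9358*x + 1.3075)/(3.24*x^6 + 8.82*x^5 + 12.0505*x^4 + 1.068*x^3 - 6.9286*x^2 - 6.6864*x + 3.9601)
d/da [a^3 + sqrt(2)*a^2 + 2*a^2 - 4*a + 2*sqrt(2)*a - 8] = 3*a^2 + 2*sqrt(2)*a + 4*a - 4 + 2*sqrt(2)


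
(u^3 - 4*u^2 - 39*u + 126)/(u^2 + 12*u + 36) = (u^2 - 10*u + 21)/(u + 6)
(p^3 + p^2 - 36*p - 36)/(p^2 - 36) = p + 1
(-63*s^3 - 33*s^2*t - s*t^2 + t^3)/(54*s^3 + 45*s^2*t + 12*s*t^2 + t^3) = (-7*s + t)/(6*s + t)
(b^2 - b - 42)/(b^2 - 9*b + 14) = (b + 6)/(b - 2)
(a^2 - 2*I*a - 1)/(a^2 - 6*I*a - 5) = (a - I)/(a - 5*I)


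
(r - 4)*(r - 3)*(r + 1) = r^3 - 6*r^2 + 5*r + 12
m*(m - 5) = m^2 - 5*m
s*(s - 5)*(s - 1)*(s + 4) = s^4 - 2*s^3 - 19*s^2 + 20*s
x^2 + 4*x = x*(x + 4)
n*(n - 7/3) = n^2 - 7*n/3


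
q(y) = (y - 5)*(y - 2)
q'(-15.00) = -37.00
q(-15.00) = 340.00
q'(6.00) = 5.00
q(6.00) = 4.00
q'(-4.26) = -15.52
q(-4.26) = 57.97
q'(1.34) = -4.32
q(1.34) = 2.42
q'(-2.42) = -11.84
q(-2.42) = 32.80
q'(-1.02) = -9.04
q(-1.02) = 18.18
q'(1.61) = -3.78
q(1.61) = 1.32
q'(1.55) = -3.90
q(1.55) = 1.55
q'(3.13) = -0.74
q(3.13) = -2.11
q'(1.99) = -3.02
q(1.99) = 0.03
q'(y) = 2*y - 7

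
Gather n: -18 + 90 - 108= -36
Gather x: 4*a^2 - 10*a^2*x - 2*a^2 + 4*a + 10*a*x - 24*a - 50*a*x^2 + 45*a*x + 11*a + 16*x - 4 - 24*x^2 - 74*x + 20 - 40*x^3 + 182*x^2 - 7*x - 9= 2*a^2 - 9*a - 40*x^3 + x^2*(158 - 50*a) + x*(-10*a^2 + 55*a - 65) + 7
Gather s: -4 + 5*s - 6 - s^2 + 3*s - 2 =-s^2 + 8*s - 12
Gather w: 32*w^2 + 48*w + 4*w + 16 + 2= 32*w^2 + 52*w + 18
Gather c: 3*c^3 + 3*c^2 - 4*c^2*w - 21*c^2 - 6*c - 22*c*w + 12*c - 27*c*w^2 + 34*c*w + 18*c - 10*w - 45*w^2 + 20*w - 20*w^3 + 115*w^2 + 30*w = 3*c^3 + c^2*(-4*w - 18) + c*(-27*w^2 + 12*w + 24) - 20*w^3 + 70*w^2 + 40*w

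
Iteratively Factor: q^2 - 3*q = (q)*(q - 3)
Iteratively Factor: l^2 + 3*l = (l)*(l + 3)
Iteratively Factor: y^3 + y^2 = (y)*(y^2 + y) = y^2*(y + 1)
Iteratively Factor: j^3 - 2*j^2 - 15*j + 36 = (j + 4)*(j^2 - 6*j + 9) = (j - 3)*(j + 4)*(j - 3)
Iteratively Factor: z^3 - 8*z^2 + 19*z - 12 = (z - 1)*(z^2 - 7*z + 12) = (z - 4)*(z - 1)*(z - 3)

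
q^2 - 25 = (q - 5)*(q + 5)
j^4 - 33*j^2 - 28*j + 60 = (j - 6)*(j - 1)*(j + 2)*(j + 5)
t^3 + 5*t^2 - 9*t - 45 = (t - 3)*(t + 3)*(t + 5)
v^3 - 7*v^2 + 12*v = v*(v - 4)*(v - 3)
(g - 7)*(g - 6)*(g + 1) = g^3 - 12*g^2 + 29*g + 42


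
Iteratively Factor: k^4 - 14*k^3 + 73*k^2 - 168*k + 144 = (k - 3)*(k^3 - 11*k^2 + 40*k - 48) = (k - 3)^2*(k^2 - 8*k + 16) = (k - 4)*(k - 3)^2*(k - 4)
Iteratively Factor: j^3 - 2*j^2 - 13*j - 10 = (j + 1)*(j^2 - 3*j - 10) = (j + 1)*(j + 2)*(j - 5)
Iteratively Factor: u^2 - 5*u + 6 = (u - 3)*(u - 2)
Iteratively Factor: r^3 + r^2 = (r + 1)*(r^2) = r*(r + 1)*(r)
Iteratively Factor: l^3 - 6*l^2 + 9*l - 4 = (l - 1)*(l^2 - 5*l + 4) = (l - 4)*(l - 1)*(l - 1)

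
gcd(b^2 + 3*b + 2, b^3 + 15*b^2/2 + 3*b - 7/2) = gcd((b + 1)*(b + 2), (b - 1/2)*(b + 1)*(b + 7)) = b + 1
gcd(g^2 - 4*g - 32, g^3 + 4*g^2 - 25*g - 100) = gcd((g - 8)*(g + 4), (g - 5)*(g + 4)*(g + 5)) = g + 4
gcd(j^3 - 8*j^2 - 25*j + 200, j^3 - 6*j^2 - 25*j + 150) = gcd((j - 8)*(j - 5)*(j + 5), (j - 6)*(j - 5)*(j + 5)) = j^2 - 25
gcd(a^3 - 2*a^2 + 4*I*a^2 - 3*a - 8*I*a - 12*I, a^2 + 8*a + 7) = a + 1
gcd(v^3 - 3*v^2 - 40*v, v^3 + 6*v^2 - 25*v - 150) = v + 5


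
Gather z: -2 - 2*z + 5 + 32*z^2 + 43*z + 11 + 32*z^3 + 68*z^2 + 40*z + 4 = 32*z^3 + 100*z^2 + 81*z + 18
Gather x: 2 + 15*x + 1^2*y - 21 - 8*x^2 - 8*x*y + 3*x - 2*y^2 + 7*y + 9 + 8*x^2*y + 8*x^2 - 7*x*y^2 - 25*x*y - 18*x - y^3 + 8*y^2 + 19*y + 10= 8*x^2*y + x*(-7*y^2 - 33*y) - y^3 + 6*y^2 + 27*y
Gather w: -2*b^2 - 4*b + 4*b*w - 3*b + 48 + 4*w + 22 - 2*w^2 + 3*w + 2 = -2*b^2 - 7*b - 2*w^2 + w*(4*b + 7) + 72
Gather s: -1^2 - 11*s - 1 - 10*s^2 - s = -10*s^2 - 12*s - 2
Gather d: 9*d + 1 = 9*d + 1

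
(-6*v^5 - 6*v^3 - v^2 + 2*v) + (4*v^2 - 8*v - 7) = -6*v^5 - 6*v^3 + 3*v^2 - 6*v - 7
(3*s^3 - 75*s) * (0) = 0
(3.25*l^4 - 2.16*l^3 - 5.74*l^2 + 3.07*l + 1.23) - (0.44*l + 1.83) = 3.25*l^4 - 2.16*l^3 - 5.74*l^2 + 2.63*l - 0.6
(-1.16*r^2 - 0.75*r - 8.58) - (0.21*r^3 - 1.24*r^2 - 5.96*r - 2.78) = -0.21*r^3 + 0.0800000000000001*r^2 + 5.21*r - 5.8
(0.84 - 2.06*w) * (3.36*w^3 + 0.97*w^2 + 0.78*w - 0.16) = -6.9216*w^4 + 0.8242*w^3 - 0.792*w^2 + 0.9848*w - 0.1344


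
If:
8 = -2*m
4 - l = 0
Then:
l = 4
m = -4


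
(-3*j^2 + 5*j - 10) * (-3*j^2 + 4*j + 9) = 9*j^4 - 27*j^3 + 23*j^2 + 5*j - 90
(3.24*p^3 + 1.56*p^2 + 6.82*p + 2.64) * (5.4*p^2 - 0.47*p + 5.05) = 17.496*p^5 + 6.9012*p^4 + 52.4568*p^3 + 18.9286*p^2 + 33.2002*p + 13.332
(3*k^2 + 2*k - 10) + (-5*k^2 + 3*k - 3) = -2*k^2 + 5*k - 13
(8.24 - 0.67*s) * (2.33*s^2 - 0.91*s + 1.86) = -1.5611*s^3 + 19.8089*s^2 - 8.7446*s + 15.3264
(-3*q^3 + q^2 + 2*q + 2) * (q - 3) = -3*q^4 + 10*q^3 - q^2 - 4*q - 6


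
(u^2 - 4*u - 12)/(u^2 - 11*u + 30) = (u + 2)/(u - 5)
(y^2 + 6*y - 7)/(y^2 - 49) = (y - 1)/(y - 7)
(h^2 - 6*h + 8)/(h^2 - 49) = (h^2 - 6*h + 8)/(h^2 - 49)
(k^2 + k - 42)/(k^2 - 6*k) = (k + 7)/k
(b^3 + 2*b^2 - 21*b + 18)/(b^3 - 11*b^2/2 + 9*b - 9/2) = 2*(b + 6)/(2*b - 3)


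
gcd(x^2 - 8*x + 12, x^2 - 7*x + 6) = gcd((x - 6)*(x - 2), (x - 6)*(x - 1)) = x - 6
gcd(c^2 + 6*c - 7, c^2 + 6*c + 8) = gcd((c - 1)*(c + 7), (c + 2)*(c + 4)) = 1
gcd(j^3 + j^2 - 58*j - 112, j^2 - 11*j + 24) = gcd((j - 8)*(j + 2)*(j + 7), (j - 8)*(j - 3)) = j - 8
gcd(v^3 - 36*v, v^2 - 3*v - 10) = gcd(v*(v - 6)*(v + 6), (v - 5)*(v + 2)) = 1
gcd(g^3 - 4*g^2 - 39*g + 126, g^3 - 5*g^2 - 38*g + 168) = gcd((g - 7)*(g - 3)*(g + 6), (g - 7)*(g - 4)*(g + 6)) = g^2 - g - 42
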